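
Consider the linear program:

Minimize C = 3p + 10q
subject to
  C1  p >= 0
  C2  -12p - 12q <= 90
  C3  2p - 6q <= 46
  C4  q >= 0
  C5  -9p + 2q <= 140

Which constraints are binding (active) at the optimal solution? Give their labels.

C1 and C4

Feasible corners and C = 3p + 10q:
  (0, 0) → C = 0
  (0, 70) → C = 700
  (23, 0) → C = 69
The feasible region is unbounded (it extends along (3, 1), (2, 9)), but C strictly increases along every unbounded feasible direction, so there is no improving ray and the minimum is attained at a vertex.

The minimum is at (0, 0). Substituting into each constraint, equality holds for C1 and C4; the remaining constraints have slack.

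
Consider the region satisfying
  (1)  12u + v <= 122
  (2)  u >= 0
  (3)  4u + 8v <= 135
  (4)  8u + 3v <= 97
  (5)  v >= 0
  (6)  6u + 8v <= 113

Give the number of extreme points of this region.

The feasible vertices (each the meet of two boundaries and inside every other half-plane) are:
  (269/28, 47/7)
  (61/6, 0)
  (0, 0)
  (0, 113/8)
  (19/2, 7)

5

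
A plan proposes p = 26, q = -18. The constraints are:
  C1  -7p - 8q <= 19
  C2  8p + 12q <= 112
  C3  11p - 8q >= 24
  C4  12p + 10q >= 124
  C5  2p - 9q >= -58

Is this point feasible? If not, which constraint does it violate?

feasible

C1: -38 ≤ 19 ✓
C2: -8 ≤ 112 ✓
C3: 430 ≥ 24 ✓
C4: 132 ≥ 124 ✓
C5: 214 ≥ -58 ✓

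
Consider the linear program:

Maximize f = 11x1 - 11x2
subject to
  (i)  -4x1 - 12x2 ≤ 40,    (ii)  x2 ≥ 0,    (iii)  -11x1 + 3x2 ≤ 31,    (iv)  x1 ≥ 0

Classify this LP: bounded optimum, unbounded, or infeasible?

From the feasible point (0, 0), moving in the direction (1, 0) keeps every constraint satisfied while f increases without bound.

unbounded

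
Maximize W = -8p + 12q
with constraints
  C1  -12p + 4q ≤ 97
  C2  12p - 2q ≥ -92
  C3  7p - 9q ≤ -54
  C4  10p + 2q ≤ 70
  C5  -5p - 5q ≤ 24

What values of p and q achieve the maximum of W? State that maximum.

Corner points and W = -8p + 12q:
  (-29/4, 5/2) → W = 88
  (43/32, 905/32) → W = 2629/8
  (-254/35, 86/35) → W = 3064/35
  (261/52, 515/52) → W = 1023/13
  (-243/40, 51/40) → W = 639/10

At the optimal vertex, -12p + 4q = 97 and 10p + 2q = 70.
Solving simultaneously gives p = 43/32, q = 905/32.

p = 43/32, q = 905/32, maximum W = 2629/8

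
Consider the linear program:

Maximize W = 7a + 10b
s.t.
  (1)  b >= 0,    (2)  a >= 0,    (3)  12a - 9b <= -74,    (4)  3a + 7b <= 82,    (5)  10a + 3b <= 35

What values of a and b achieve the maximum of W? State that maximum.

a = 0, b = 35/3, maximum W = 350/3

Extreme points and W = 7a + 10b:
  (0, 74/9) → W = 740/9
  (0, 35/3) → W = 350/3
  (31/42, 580/63) → W = 12251/126

The optimum lies where a = 0 and 10a + 3b = 35.
Solving simultaneously gives a = 0, b = 35/3.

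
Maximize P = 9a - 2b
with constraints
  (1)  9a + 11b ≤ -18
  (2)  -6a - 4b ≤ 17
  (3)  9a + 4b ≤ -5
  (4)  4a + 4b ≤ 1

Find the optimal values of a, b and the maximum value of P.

a = 4, b = -41/4, maximum P = 113/2

Extreme points and P = 9a - 2b:
  (-23/6, 3/2) → P = -75/2
  (17/63, -13/7) → P = 43/7
  (4, -41/4) → P = 113/2

The binding constraints are -6a - 4b = 17 and 9a + 4b = -5.
Solving simultaneously gives a = 4, b = -41/4.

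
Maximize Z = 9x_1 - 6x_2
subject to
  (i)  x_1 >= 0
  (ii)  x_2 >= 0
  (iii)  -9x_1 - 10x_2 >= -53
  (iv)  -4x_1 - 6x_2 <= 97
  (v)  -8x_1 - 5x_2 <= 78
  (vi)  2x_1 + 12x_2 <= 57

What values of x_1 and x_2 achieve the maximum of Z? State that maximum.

x_1 = 53/9, x_2 = 0, maximum Z = 53

At the optimal vertex, x_2 = 0 and -9x_1 - 10x_2 = -53.
Solving simultaneously gives x_1 = 53/9, x_2 = 0.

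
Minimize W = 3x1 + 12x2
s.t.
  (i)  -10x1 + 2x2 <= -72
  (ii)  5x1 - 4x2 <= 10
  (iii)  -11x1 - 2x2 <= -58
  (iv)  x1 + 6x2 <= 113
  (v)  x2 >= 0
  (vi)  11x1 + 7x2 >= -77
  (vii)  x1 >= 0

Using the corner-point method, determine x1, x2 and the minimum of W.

x1 = 134/15, x2 = 26/3, minimum W = 654/5

Corner points and W = 3x1 + 12x2:
  (134/15, 26/3) → W = 654/5
  (329/31, 529/31) → W = 7335/31
  (256/17, 555/34) → W = 4098/17

The binding constraints are -10x1 + 2x2 = -72 and 5x1 - 4x2 = 10.
Solving simultaneously gives x1 = 134/15, x2 = 26/3.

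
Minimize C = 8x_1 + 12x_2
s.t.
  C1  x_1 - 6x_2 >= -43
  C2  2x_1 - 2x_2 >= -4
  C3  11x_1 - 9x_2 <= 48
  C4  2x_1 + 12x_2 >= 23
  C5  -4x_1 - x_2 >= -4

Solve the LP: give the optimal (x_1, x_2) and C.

Corner points and C = 8x_1 + 12x_2:
  (-1/14, 27/14) → C = 158/7
  (2/5, 12/5) → C = 32
  (25/46, 42/23) → C = 604/23

x_1 = -1/14, x_2 = 27/14, minimum C = 158/7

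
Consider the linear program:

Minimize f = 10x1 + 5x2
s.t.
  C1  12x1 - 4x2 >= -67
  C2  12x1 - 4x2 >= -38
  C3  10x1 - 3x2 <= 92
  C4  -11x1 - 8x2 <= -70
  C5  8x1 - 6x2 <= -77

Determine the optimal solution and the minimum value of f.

The optimum lies where 12x1 - 4x2 = -38 and 8x1 - 6x2 = -77.
Solving simultaneously gives x1 = 2, x2 = 31/2.

x1 = 2, x2 = 31/2, minimum f = 195/2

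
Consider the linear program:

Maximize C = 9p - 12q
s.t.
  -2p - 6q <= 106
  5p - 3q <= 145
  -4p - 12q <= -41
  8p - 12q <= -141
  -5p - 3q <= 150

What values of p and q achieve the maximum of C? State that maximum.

The feasible region is unbounded (it extends along (-3, 5), (3, 5)), but C strictly decreases along every unbounded feasible direction, so there is no improving ray and the maximum is attained at a vertex.

The binding constraints are 5p - 3q = 145 and 8p - 12q = -141.
Solving simultaneously gives p = 721/12, q = 1865/36.

p = 721/12, q = 1865/36, maximum C = -971/12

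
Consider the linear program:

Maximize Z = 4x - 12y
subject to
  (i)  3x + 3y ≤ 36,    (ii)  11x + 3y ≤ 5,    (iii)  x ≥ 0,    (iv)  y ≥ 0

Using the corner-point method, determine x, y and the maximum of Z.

x = 5/11, y = 0, maximum Z = 20/11

Feasible corners and Z = 4x - 12y:
  (0, 5/3) → Z = -20
  (5/11, 0) → Z = 20/11
  (0, 0) → Z = 0

At the optimal vertex, 11x + 3y = 5 and y = 0.
Solving simultaneously gives x = 5/11, y = 0.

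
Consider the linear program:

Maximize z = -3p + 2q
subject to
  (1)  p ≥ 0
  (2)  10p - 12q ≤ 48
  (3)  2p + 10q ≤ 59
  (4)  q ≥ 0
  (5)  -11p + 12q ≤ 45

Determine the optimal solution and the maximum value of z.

Feasible corners and z = -3p + 2q:
  (0, 0) → z = 0
  (0, 15/4) → z = 15/2
  (297/31, 247/62) → z = -644/31
  (24/5, 0) → z = -72/5
  (129/67, 739/134) → z = 352/67

At the optimal vertex, p = 0 and -11p + 12q = 45.
Solving simultaneously gives p = 0, q = 15/4.

p = 0, q = 15/4, maximum z = 15/2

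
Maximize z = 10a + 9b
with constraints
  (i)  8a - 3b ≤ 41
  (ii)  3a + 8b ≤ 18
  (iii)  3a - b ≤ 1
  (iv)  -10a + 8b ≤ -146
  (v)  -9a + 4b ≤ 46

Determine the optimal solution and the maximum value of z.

a = -69/7, b = -214/7, maximum z = -2616/7

Corner points and z = 10a + 9b:
  (-38, -115) → z = -1415
  (-69/7, -214/7) → z = -2616/7
  (-119/4, -887/16) → z = -12743/16
The feasible region is unbounded (it extends along (-4, -9), (-3, -8)), but z strictly decreases along every unbounded feasible direction, so there is no improving ray and the maximum is attained at a vertex.

The optimum lies where 3a - b = 1 and -10a + 8b = -146.
Solving simultaneously gives a = -69/7, b = -214/7.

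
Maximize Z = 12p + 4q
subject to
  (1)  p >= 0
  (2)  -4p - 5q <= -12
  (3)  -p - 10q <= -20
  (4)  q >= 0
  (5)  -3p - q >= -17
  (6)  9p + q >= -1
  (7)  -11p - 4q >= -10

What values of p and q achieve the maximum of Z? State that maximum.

Corner points and Z = 12p + 4q:
  (0, 12/5) → Z = 48/5
  (0, 5/2) → Z = 10
  (2/39, 92/39) → Z = 392/39

The optimum lies where -4p - 5q = -12 and -11p - 4q = -10.
Solving simultaneously gives p = 2/39, q = 92/39.

p = 2/39, q = 92/39, maximum Z = 392/39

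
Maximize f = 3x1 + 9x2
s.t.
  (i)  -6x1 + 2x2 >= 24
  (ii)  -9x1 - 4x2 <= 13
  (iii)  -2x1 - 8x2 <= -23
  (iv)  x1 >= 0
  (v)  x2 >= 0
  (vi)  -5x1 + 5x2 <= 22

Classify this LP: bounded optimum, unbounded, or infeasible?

infeasible

The boundaries -6x1 + 2x2 = 24 and x1 = 0 meet at (0, 12), but that point violates -5x1 + 5x2 ≤ 22. Every candidate vertex is excluded by some other constraint, so the feasible region is empty.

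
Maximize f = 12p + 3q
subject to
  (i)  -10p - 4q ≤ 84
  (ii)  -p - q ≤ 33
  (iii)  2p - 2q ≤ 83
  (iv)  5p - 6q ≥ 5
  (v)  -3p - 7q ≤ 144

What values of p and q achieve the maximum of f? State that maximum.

Corner points and f = 12p + 3q:
  (-121/20, -47/8) → f = -3609/40
  (-6/29, -594/29) → f = -1854/29
  (244, 405/2) → f = 7071/2
  (293/20, -537/20) → f = 381/4

p = 244, q = 405/2, maximum f = 7071/2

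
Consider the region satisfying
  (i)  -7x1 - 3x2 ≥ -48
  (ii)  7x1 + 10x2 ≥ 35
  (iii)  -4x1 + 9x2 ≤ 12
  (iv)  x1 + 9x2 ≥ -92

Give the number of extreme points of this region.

3

The feasible vertices (each the meet of two boundaries and inside every other half-plane) are:
  (375/49, -13/7)
  (132/25, 92/25)
  (195/103, 224/103)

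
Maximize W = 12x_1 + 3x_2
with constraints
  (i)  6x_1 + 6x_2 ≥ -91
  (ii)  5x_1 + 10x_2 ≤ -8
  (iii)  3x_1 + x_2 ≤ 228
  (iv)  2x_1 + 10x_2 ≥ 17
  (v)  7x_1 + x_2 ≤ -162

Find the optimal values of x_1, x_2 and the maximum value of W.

x_1 = -124/5, x_2 = 58/5, maximum W = -1314/5

Feasible corners and W = 12x_1 + 3x_2:
  (-431/15, 407/30) → W = -3041/10
  (-881/36, 335/36) → W = -1063/4
  (-124/5, 58/5) → W = -1314/5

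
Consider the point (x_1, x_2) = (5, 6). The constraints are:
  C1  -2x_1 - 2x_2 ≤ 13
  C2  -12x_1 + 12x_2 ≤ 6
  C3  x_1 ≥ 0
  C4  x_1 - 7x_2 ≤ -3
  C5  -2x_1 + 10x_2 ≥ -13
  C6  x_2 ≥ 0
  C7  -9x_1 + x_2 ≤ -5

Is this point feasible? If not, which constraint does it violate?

Constraint C2: -12x_1 + 12x_2 = 12, which is not ≤ 6. All other constraints are satisfied.

not feasible — violates C2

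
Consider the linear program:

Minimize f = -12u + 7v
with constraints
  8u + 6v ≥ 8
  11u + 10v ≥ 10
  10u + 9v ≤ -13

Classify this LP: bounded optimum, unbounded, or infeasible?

infeasible

The boundaries 8u + 6v = 8 and 11u + 10v = 10 meet at (10/7, -4/7), but that point violates 10u + 9v ≤ -13. Every candidate vertex is excluded by some other constraint, so the feasible region is empty.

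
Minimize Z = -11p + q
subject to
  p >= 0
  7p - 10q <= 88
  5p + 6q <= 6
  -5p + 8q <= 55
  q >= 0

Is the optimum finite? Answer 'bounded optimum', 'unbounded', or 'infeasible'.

bounded optimum

Corner points and Z = -11p + q:
  (0, 1) → Z = 1
  (0, 0) → Z = 0
  (6/5, 0) → Z = -66/5
The feasible region has finitely many vertices and no improving ray; the minimum is -66/5 at (6/5, 0).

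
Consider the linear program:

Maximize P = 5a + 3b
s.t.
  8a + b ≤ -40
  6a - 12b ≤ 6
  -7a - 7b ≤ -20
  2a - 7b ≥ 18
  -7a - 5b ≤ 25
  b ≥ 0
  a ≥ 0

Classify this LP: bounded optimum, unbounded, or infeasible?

infeasible

The boundaries b = 0 and a = 0 meet at (0, 0), but that point violates 8a + b ≤ -40. Every candidate vertex is excluded by some other constraint, so the feasible region is empty.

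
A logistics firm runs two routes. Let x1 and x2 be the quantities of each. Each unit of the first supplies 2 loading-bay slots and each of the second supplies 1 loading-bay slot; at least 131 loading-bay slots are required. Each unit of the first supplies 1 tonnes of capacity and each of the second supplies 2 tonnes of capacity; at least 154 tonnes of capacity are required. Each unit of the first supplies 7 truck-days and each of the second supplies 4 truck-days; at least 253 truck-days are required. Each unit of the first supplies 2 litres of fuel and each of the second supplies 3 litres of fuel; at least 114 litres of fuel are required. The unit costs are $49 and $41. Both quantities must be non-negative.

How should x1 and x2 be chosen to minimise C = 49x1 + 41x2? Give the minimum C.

Vertices and C = 49x1 + 41x2:
  (0, 131) → C = 5371
  (154, 0) → C = 7546
  (36, 59) → C = 4183
The feasible region is unbounded (it extends along (0, 1), (1, 0)), but C strictly increases along every unbounded feasible direction, so there is no improving ray and the minimum is attained at a vertex.

At the optimal vertex, 2x1 + x2 = 131 and x1 + 2x2 = 154.
Solving simultaneously gives x1 = 36, x2 = 59.

x1 = 36, x2 = 59, minimum C = 4183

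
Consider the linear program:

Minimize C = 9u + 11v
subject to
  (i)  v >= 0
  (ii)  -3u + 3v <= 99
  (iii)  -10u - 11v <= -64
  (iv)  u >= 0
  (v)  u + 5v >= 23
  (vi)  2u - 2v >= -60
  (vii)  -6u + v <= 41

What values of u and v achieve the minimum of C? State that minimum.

u = 67/39, v = 166/39, minimum C = 2429/39

Vertices and C = 9u + 11v:
  (23, 0) → C = 207
  (0, 64/11) → C = 64
  (67/39, 166/39) → C = 2429/39
  (0, 30) → C = 330
The feasible region is unbounded (it extends along (1, 1), (1, 0)), but C strictly increases along every unbounded feasible direction, so there is no improving ray and the minimum is attained at a vertex.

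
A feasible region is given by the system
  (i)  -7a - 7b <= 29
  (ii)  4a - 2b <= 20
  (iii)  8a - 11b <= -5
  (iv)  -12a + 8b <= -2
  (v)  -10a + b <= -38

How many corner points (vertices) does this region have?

Intersecting each pair of boundary lines and keeping only the points that satisfy every inequality leaves:
  (115/14, 45/7)
  (39/2, 29)
  (141/34, 59/17)
  (151/34, 109/17)

4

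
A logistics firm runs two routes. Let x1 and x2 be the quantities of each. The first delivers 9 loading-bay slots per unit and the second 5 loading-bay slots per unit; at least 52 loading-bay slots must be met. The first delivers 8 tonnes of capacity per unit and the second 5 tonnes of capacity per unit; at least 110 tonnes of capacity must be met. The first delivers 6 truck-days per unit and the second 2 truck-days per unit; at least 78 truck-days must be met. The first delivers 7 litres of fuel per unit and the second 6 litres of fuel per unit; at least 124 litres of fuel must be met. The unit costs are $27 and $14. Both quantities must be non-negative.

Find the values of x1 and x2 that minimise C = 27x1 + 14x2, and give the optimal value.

x1 = 10, x2 = 9, minimum C = 396

Extreme points and C = 27x1 + 14x2:
  (0, 39) → C = 546
  (124/7, 0) → C = 3348/7
  (10, 9) → C = 396
The feasible region is unbounded (it extends along (0, 1), (1, 0)), but C strictly increases along every unbounded feasible direction, so there is no improving ray and the minimum is attained at a vertex.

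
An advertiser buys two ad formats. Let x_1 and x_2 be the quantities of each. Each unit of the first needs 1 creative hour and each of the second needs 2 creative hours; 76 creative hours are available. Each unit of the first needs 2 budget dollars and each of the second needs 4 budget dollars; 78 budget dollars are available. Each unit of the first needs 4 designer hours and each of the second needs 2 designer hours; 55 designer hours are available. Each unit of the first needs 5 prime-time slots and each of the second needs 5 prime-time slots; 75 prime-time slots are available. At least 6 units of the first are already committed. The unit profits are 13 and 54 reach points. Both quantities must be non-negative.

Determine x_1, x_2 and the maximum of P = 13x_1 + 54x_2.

Feasible corners and P = 13x_1 + 54x_2:
  (55/4, 0) → P = 715/4
  (6, 0) → P = 78
  (25/2, 5/2) → P = 595/2
  (6, 9) → P = 564

x_1 = 6, x_2 = 9, maximum P = 564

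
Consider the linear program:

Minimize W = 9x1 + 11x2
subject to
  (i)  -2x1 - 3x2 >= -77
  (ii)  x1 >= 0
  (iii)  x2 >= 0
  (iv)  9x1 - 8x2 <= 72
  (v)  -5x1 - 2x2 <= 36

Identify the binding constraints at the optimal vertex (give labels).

(ii) and (iii)

Corner points and W = 9x1 + 11x2:
  (0, 77/3) → W = 847/3
  (832/43, 549/43) → W = 13527/43
  (0, 0) → W = 0
  (8, 0) → W = 72

The minimum is at (0, 0). Substituting into each constraint, equality holds for (ii) and (iii); the remaining constraints have slack.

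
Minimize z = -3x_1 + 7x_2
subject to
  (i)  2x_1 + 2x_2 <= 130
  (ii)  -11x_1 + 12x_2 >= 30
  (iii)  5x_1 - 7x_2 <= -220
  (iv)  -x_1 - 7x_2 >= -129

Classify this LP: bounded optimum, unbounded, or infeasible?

From the feasible point (-91/6, 865/42), moving in the direction (-7, -5) keeps every constraint satisfied while z decreases without bound.

unbounded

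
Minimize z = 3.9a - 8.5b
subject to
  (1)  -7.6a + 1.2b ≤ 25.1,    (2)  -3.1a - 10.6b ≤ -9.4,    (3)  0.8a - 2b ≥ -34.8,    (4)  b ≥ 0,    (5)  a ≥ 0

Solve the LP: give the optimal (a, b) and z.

Feasible corners and z = 3.9a - 8.5b:
  (94/31, 0) → z = 1833/155
  (0, 47/53) → z = -799/106
  (0, 87/5) → z = -1479/10
The feasible region is unbounded (it extends along (5, 2), (1, 0)), but z strictly increases along every unbounded feasible direction, so there is no improving ray and the minimum is attained at a vertex.

a = 0, b = 17.4, minimum z = -147.9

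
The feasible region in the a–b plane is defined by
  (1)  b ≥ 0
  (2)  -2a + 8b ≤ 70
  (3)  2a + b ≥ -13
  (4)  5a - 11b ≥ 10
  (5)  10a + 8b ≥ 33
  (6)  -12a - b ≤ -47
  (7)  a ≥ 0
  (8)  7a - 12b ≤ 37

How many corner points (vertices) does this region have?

4

Of the 28 pairwise boundary intersections, those satisfying every inequality are:
  (47/12, 0)
  (37/7, 0)
  (527/137, 115/137)
  (287/17, 115/17)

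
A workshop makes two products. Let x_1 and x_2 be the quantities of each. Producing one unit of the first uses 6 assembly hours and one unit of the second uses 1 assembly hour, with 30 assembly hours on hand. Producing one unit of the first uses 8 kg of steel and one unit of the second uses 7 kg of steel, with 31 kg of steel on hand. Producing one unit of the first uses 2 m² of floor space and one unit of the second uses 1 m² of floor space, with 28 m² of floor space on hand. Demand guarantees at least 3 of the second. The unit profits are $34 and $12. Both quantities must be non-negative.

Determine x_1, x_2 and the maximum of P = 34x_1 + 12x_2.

x_1 = 5/4, x_2 = 3, maximum P = 157/2

Extreme points and P = 34x_1 + 12x_2:
  (0, 31/7) → P = 372/7
  (0, 3) → P = 36
  (5/4, 3) → P = 157/2

The optimum lies where 8x_1 + 7x_2 = 31 and x_2 = 3.
Solving simultaneously gives x_1 = 5/4, x_2 = 3.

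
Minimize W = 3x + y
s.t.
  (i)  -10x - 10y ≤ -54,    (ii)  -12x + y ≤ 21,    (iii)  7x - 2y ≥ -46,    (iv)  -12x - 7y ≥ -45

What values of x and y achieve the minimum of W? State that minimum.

Extreme points and W = 3x + y:
  (-6/5, 33/5) → W = 3
  (36/25, 99/25) → W = 207/25
  (-17/16, 33/4) → W = 81/16

x = -6/5, y = 33/5, minimum W = 3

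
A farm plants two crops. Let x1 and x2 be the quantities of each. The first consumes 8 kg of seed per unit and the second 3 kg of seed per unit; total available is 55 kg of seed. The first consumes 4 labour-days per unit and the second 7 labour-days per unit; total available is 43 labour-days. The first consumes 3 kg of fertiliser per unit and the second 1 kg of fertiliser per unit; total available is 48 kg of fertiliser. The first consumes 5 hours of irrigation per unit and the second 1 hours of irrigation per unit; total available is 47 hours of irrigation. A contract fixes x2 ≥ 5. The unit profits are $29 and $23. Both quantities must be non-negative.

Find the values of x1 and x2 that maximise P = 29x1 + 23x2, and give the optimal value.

x1 = 2, x2 = 5, maximum P = 173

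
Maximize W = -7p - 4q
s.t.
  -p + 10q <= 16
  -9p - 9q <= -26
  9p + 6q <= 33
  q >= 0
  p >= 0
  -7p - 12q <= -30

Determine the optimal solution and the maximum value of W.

p = 54/41, q = 71/41, maximum W = -662/41

At the optimal vertex, -p + 10q = 16 and -7p - 12q = -30.
Solving simultaneously gives p = 54/41, q = 71/41.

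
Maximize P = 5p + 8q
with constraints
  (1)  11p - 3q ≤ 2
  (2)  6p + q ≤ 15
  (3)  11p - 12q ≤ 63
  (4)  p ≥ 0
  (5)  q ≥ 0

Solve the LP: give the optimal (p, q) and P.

p = 0, q = 15, maximum P = 120

Extreme points and P = 5p + 8q:
  (47/29, 153/29) → P = 1459/29
  (2/11, 0) → P = 10/11
  (0, 15) → P = 120
  (0, 0) → P = 0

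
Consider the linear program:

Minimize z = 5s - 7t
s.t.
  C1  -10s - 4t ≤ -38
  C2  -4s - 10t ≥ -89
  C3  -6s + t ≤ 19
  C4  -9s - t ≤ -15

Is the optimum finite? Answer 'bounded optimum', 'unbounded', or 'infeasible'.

bounded optimum

Feasible corners and z = 5s - 7t:
  (11/13, 96/13) → z = -617/13
  (61/86, 741/86) → z = -2441/43
The feasible region has finitely many vertices and no improving ray; the minimum is -2441/43 at (61/86, 741/86).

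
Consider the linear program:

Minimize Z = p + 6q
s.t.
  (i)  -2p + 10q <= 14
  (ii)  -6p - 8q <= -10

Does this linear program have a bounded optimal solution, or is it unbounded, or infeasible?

From the feasible point (-3/19, 26/19), moving in the direction (8, -6) keeps every constraint satisfied while Z decreases without bound.

unbounded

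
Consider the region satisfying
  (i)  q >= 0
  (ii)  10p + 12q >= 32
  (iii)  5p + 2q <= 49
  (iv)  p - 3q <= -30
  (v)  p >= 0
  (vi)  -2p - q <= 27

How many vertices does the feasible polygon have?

Of the 15 pairwise boundary intersections, those satisfying every inequality are:
  (87/17, 199/17)
  (0, 49/2)
  (0, 10)

3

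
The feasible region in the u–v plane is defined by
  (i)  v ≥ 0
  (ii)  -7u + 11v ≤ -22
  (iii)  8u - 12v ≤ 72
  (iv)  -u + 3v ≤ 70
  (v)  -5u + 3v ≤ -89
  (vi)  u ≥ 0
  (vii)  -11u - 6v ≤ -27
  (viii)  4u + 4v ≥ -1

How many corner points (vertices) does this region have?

Intersecting each pair of boundary lines and keeping only the points that satisfy every inequality leaves:
  (418/5, 256/5)
  (913/34, 513/34)
  (88, 158/3)
  (71/3, 88/9)

4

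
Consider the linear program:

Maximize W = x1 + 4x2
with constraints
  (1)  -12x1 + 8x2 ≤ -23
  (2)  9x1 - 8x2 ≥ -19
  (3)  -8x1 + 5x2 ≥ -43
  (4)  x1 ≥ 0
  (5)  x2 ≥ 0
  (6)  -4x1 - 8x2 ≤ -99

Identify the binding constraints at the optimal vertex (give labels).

(2) and (3)

Feasible corners and W = x1 + 4x2:
  (14, 145/8) → W = 173/2
  (61/8, 137/16) → W = 335/8
  (439/19, 539/19) → W = 2595/19
  (839/84, 155/21) → W = 3319/84

The maximum is at (439/19, 539/19). Substituting into each constraint, equality holds for (2) and (3); the remaining constraints have slack.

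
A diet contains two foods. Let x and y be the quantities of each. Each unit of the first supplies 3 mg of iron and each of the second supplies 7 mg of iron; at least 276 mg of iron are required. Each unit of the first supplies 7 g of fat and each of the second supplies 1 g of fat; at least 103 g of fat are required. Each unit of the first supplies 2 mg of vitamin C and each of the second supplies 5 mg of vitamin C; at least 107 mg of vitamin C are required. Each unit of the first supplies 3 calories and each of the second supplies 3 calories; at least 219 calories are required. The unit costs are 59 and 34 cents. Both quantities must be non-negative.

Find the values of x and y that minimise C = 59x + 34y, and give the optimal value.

x = 5, y = 68, minimum C = 2607

Vertices and C = 59x + 34y:
  (0, 103) → C = 3502
  (92, 0) → C = 5428
  (235/4, 57/4) → C = 15803/4
  (5, 68) → C = 2607
The feasible region is unbounded (it extends along (0, 1), (1, 0)), but C strictly increases along every unbounded feasible direction, so there is no improving ray and the minimum is attained at a vertex.

At the optimal vertex, 7x + y = 103 and 3x + 3y = 219.
Solving simultaneously gives x = 5, y = 68.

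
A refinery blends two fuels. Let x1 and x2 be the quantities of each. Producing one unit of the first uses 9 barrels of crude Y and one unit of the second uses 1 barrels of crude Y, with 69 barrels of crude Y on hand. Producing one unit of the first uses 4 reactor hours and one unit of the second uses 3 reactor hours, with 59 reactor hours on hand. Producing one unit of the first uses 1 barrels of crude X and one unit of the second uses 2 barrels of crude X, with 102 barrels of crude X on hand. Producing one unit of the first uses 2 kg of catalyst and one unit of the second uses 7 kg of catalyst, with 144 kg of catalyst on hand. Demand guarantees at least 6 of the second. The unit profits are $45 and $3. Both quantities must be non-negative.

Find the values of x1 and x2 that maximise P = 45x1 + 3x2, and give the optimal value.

x1 = 7, x2 = 6, maximum P = 333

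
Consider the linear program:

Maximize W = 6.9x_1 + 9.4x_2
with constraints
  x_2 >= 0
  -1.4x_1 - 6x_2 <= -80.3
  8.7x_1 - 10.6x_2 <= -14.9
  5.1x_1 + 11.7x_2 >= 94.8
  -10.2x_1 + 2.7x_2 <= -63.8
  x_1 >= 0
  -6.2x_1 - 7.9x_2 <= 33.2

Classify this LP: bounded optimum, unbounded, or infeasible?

unbounded

From the feasible point (38089/3352, 71947/6704), moving in the direction (2.7, 10.2) keeps every constraint satisfied while W increases without bound.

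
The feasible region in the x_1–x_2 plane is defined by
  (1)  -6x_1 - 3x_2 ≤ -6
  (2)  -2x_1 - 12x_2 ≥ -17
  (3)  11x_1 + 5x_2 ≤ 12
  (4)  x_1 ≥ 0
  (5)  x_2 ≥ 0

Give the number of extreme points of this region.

4

Pairwise boundary intersections that survive every other constraint:
  (7/22, 15/11)
  (1, 0)
  (59/122, 163/122)
  (12/11, 0)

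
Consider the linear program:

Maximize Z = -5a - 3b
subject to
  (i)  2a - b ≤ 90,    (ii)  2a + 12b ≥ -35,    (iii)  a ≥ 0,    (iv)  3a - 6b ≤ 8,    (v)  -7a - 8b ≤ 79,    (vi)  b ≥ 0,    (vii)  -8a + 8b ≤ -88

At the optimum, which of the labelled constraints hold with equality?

(iv) and (vii)

Corner points and Z = -5a - 3b:
  (532/9, 254/9) → Z = -3422/9
  (79, 68) → Z = -599
  (58/3, 25/3) → Z = -365/3

The maximum is at (58/3, 25/3). Substituting into each constraint, equality holds for (iv) and (vii); the remaining constraints have slack.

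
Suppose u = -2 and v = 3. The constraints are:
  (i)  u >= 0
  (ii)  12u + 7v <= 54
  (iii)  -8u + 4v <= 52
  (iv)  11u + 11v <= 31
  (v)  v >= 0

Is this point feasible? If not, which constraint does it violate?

Constraint (i): u = -2, which is not ≥ 0. All other constraints are satisfied.

not feasible — violates (i)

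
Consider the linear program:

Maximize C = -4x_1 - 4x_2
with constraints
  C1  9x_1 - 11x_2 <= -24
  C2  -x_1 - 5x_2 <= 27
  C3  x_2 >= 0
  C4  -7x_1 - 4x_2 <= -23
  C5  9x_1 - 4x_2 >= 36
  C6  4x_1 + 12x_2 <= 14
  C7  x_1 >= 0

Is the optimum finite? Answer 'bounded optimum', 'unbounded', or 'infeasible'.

infeasible

The boundaries 9x_1 - 11x_2 = -24 and 9x_1 - 4x_2 = 36 meet at (164/21, 60/7), but that point violates 4x_1 + 12x_2 ≤ 14. Every candidate vertex is excluded by some other constraint, so the feasible region is empty.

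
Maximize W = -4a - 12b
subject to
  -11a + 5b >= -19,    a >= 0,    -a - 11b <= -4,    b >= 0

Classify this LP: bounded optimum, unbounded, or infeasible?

Extreme points and W = -4a - 12b:
  (229/126, 25/126) → W = -608/63
  (0, 4/11) → W = -48/11
The feasible region has finitely many vertices and no improving ray; the maximum is -48/11 at (0, 4/11).

bounded optimum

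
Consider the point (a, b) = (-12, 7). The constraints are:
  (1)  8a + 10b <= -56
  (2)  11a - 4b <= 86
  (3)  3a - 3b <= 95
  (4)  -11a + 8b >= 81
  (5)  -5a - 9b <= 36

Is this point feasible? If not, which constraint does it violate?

Constraint (1): 8a + 10b = -26, which is not ≤ -56. All other constraints are satisfied.

not feasible — violates (1)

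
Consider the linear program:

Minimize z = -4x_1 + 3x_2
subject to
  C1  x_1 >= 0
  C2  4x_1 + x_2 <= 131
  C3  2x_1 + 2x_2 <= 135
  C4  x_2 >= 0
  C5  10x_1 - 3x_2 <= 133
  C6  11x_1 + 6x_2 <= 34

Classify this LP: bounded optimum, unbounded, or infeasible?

Vertices and z = -4x_1 + 3x_2:
  (0, 0) → z = 0
  (0, 17/3) → z = 17
  (34/11, 0) → z = -136/11
The feasible region has finitely many vertices and no improving ray; the minimum is -136/11 at (34/11, 0).

bounded optimum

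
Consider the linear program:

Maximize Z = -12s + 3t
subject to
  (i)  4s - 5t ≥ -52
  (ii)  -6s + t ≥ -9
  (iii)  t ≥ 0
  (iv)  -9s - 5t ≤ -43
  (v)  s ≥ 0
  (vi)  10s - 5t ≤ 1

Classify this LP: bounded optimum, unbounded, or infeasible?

bounded optimum

Vertices and Z = -12s + 3t:
  (97/26, 174/13) → Z = -60/13
  (0, 52/5) → Z = 156/5
  (88/39, 59/13) → Z = -175/13
  (0, 43/5) → Z = 129/5
The feasible region has finitely many vertices and no improving ray; the maximum is 156/5 at (0, 52/5).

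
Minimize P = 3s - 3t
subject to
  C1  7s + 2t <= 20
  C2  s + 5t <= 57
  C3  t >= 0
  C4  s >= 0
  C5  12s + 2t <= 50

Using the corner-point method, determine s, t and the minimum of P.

Extreme points and P = 3s - 3t:
  (20/7, 0) → P = 60/7
  (0, 10) → P = -30
  (0, 0) → P = 0

The optimum lies where 7s + 2t = 20 and s = 0.
Solving simultaneously gives s = 0, t = 10.

s = 0, t = 10, minimum P = -30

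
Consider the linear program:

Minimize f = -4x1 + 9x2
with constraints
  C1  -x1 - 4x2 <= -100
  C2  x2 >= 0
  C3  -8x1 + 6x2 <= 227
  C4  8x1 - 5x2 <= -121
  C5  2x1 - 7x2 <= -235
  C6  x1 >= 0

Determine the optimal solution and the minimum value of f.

x1 = 164/23, x2 = 819/23, minimum f = 6715/23

Vertices and f = -4x1 + 9x2:
  (409/8, 106) → f = 1499/2
  (0, 227/6) → f = 681/2
  (164/23, 819/23) → f = 6715/23
  (0, 235/7) → f = 2115/7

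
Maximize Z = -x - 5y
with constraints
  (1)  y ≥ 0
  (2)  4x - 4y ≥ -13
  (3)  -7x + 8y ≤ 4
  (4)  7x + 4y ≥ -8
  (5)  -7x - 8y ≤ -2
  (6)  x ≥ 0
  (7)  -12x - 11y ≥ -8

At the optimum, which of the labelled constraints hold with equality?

Vertices and Z = -x - 5y:
  (2/7, 0) → Z = -2/7
  (2/3, 0) → Z = -2/3
  (0, 1/2) → Z = -5/2
  (20/173, 104/173) → Z = -540/173
  (0, 1/4) → Z = -5/4

The maximum is at (2/7, 0). Substituting into each constraint, equality holds for (1) and (5); the remaining constraints have slack.

(1) and (5)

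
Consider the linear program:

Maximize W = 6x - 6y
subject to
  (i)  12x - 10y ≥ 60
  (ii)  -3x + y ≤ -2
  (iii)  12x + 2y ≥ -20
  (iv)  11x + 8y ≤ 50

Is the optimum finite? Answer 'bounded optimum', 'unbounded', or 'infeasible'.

unbounded

From the feasible point (-5/9, -20/3), moving in the direction (2, -12) keeps every constraint satisfied while W increases without bound.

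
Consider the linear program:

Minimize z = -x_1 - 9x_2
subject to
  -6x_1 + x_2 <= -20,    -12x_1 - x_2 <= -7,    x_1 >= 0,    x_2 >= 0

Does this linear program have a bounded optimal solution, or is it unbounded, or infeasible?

From the feasible point (10/3, 0), moving in the direction (1, 0) keeps every constraint satisfied while z decreases without bound.

unbounded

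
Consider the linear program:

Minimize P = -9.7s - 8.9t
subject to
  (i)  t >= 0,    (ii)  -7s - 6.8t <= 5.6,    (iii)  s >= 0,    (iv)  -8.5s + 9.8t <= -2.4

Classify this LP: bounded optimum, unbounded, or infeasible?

unbounded

From the feasible point (24/85, 0), moving in the direction (1, 0) keeps every constraint satisfied while P decreases without bound.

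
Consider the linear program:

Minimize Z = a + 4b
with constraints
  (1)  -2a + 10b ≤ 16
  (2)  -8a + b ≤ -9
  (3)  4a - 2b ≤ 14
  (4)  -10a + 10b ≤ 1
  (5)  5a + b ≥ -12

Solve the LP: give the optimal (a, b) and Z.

a = 1/3, b = -19/3, minimum Z = -25

At the optimal vertex, -8a + b = -9 and 4a - 2b = 14.
Solving simultaneously gives a = 1/3, b = -19/3.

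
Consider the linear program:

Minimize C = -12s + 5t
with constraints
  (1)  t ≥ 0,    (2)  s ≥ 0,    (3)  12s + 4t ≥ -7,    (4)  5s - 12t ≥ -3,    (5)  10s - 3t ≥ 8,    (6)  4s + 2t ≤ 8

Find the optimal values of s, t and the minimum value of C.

Feasible corners and C = -12s + 5t:
  (4/5, 0) → C = -48/5
  (2, 0) → C = -24
  (1, 2/3) → C = -26/3
  (45/29, 26/29) → C = -410/29

The optimum lies where t = 0 and 4s + 2t = 8.
Solving simultaneously gives s = 2, t = 0.

s = 2, t = 0, minimum C = -24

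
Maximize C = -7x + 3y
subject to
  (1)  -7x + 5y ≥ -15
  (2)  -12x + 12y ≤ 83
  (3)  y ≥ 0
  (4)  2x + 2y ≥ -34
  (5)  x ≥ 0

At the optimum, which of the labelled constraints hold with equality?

Corner points and C = -7x + 3y:
  (595/24, 761/24) → C = -941/12
  (15/7, 0) → C = -15
  (0, 83/12) → C = 83/4
  (0, 0) → C = 0

The maximum is at (0, 83/12). Substituting into each constraint, equality holds for (2) and (5); the remaining constraints have slack.

(2) and (5)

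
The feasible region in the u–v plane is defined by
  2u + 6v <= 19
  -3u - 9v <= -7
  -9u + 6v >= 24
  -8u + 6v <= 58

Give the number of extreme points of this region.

The feasible vertices (each the meet of two boundaries and inside every other half-plane) are:
  (-5/11, 73/22)
  (-39/10, 67/15)
  (-58/33, 15/11)
  (-16/3, 23/9)

4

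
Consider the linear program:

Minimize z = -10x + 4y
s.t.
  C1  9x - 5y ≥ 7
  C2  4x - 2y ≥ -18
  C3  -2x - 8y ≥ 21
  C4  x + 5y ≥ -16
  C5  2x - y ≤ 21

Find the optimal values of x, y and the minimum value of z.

x = 49/6, y = -14/3, minimum z = -301/3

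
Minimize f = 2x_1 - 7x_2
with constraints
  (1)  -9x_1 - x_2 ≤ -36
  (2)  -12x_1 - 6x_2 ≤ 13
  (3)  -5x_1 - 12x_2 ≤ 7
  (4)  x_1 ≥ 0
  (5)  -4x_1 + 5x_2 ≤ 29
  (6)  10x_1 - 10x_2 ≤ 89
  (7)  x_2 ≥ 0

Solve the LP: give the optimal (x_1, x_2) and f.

Feasible corners and f = 2x_1 - 7x_2:
  (151/49, 405/49) → f = -2533/49
  (4, 0) → f = 8
  (147/2, 323/5) → f = -1526/5
  (89/10, 0) → f = 89/5

The binding constraints are -4x_1 + 5x_2 = 29 and 10x_1 - 10x_2 = 89.
Solving simultaneously gives x_1 = 147/2, x_2 = 323/5.

x_1 = 147/2, x_2 = 323/5, minimum f = -1526/5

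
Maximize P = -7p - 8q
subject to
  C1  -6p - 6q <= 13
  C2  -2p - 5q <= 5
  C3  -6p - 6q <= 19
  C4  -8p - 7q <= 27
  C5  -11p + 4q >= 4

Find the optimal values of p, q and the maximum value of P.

p = -35/18, q = -2/9, maximum P = 277/18

Corner points and P = -7p - 8q:
  (-35/18, -2/9) → P = 277/18
  (-71/6, 29/3) → P = 11/2
  (-40/63, -47/63) → P = 656/63
The feasible region is unbounded (it extends along (-7, 8), (4, 11)), but P strictly decreases along every unbounded feasible direction, so there is no improving ray and the maximum is attained at a vertex.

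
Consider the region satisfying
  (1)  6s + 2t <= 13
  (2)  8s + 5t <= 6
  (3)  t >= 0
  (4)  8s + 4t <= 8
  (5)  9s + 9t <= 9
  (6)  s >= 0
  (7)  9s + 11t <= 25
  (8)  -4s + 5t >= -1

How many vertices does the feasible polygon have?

The feasible vertices (each the meet of two boundaries and inside every other half-plane) are:
  (1/3, 2/3)
  (7/12, 4/15)
  (0, 0)
  (1/4, 0)
  (0, 1)

5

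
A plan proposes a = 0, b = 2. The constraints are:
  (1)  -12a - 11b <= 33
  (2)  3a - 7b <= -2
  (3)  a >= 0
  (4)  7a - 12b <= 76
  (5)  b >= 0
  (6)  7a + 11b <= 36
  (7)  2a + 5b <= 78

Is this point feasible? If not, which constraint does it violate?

feasible

(1): -22 ≤ 33 ✓
(2): -14 ≤ -2 ✓
(3): 0 ≥ 0 ✓
(4): -24 ≤ 76 ✓
(5): 2 ≥ 0 ✓
(6): 22 ≤ 36 ✓
(7): 10 ≤ 78 ✓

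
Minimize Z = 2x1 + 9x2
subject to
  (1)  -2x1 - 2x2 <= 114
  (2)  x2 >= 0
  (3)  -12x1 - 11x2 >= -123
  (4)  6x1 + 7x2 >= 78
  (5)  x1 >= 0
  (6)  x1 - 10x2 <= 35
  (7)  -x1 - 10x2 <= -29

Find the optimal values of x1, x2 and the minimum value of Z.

x1 = 1/6, x2 = 11, minimum Z = 298/3

Vertices and Z = 2x1 + 9x2:
  (1/6, 11) → Z = 298/3
  (0, 123/11) → Z = 1107/11
  (0, 78/7) → Z = 702/7

At the optimal vertex, -12x1 - 11x2 = -123 and 6x1 + 7x2 = 78.
Solving simultaneously gives x1 = 1/6, x2 = 11.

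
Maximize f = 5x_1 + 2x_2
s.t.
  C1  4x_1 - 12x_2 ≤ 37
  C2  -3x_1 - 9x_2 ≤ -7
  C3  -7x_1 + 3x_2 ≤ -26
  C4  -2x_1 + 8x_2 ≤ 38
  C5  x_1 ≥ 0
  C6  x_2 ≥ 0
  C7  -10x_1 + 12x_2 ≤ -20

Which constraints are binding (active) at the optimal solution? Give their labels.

C1 and C4

Feasible corners and f = 5x_1 + 2x_2:
  (94, 113/4) → f = 1053/2
  (37/4, 0) → f = 185/4
  (26/7, 0) → f = 130/7
  (14/3, 20/9) → f = 250/9
  (11, 15/2) → f = 70

The maximum is at (94, 113/4). Substituting into each constraint, equality holds for C1 and C4; the remaining constraints have slack.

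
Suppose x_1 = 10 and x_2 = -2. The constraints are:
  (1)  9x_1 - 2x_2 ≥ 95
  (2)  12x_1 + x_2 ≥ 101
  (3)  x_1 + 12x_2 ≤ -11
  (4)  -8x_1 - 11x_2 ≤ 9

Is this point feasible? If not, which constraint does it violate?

Constraint (1): 9x_1 - 2x_2 = 94, which is not ≥ 95. All other constraints are satisfied.

not feasible — violates (1)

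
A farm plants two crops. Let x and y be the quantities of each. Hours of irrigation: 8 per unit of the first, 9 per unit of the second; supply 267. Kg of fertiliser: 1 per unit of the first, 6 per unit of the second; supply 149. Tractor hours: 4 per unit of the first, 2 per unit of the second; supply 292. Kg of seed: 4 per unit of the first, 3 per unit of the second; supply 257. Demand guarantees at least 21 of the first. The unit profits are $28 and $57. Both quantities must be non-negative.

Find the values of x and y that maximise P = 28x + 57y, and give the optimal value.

x = 21, y = 11, maximum P = 1215

Extreme points and P = 28x + 57y:
  (267/8, 0) → P = 1869/2
  (21, 0) → P = 588
  (21, 11) → P = 1215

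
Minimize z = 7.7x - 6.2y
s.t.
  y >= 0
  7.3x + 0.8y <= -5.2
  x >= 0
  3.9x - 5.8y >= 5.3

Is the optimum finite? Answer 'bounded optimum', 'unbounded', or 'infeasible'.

The boundaries y = 0 and 3.9x - 5.8y = 5.3 meet at (53/39, 0), but that point violates 7.3x + 0.8y ≤ -5.2. Every candidate vertex is excluded by some other constraint, so the feasible region is empty.

infeasible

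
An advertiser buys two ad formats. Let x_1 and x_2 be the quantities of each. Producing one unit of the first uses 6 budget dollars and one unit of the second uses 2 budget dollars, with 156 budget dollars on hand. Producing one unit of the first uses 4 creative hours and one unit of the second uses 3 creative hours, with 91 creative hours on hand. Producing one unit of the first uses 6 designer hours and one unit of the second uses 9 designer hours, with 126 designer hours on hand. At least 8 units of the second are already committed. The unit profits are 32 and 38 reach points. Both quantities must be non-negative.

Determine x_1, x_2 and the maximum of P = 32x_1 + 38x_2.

Vertices and P = 32x_1 + 38x_2:
  (0, 14) → P = 532
  (0, 8) → P = 304
  (9, 8) → P = 592

At the optimal vertex, 6x_1 + 9x_2 = 126 and x_2 = 8.
Solving simultaneously gives x_1 = 9, x_2 = 8.

x_1 = 9, x_2 = 8, maximum P = 592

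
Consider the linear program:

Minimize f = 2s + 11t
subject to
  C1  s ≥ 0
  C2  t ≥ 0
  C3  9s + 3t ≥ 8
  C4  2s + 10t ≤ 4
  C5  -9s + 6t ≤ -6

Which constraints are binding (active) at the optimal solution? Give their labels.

Extreme points and f = 2s + 11t:
  (8/9, 0) → f = 16/9
  (2, 0) → f = 4
  (22/27, 2/9) → f = 110/27
  (14/17, 4/17) → f = 72/17

The minimum is at (8/9, 0). Substituting into each constraint, equality holds for C2 and C3; the remaining constraints have slack.

C2 and C3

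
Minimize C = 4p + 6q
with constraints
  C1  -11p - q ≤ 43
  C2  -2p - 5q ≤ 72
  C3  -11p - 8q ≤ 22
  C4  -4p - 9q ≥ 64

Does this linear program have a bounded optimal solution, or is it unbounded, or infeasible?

Extreme points and C = 4p + 6q:
  (466/39, -748/39) → C = -2624/39
  (164, -80) → C = 176
  (314/67, -616/67) → C = -2440/67
The feasible region has finitely many vertices and no improving ray; the minimum is -2624/39 at (466/39, -748/39).

bounded optimum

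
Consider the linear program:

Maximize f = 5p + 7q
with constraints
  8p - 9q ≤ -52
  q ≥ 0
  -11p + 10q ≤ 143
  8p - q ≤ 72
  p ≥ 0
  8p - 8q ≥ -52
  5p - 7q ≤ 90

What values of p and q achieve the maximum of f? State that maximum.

p = 157/14, q = 124/7, maximum f = 2521/14

Feasible corners and f = 5p + 7q:
  (175/16, 31/2) → f = 2611/16
  (0, 52/9) → f = 364/9
  (157/14, 124/7) → f = 2521/14
  (0, 13/2) → f = 91/2

The binding constraints are 8p - q = 72 and 8p - 8q = -52.
Solving simultaneously gives p = 157/14, q = 124/7.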